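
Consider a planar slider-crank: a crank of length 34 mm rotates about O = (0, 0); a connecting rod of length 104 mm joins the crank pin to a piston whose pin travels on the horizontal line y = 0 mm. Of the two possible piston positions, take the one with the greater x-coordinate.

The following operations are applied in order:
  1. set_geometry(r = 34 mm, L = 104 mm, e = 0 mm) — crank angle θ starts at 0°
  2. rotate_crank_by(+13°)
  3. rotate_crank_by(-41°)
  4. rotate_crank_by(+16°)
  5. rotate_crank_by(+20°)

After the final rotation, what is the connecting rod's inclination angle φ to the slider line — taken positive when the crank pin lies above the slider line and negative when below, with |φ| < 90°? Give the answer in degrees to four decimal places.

set_geometry: r = 34 mm, L = 104 mm, e = 0 mm; θ ← 0°
rotate_crank_by(+13°): θ ← 0° +13° = 13°
rotate_crank_by(-41°): θ ← 13° -41° = -28°
rotate_crank_by(+16°): θ ← -28° +16° = -12°
rotate_crank_by(+20°): θ ← -12° +20° = 8°
crank pin P = (r cos θ, r sin θ) = (33.669114, 4.731885)
h = r sin θ − e = 4.731885 − 0 = 4.731885
sin φ = h / L = 4.731885 / 104 = 0.04549890
φ = arcsin(0.04549890) = 2.607795°

2.6078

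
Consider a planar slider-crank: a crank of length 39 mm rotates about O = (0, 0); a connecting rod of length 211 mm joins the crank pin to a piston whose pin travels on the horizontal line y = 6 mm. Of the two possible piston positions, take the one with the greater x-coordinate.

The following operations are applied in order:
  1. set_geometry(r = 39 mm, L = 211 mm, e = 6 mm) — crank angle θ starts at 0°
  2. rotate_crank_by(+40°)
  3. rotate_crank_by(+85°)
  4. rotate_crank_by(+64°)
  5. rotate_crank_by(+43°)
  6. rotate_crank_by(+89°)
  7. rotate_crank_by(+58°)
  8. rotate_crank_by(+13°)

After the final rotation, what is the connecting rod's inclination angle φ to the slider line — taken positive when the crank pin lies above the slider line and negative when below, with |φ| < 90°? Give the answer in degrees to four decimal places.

3.9859

set_geometry: r = 39 mm, L = 211 mm, e = 6 mm; θ ← 0°
rotate_crank_by(+40°): θ ← 0° +40° = 40°
rotate_crank_by(+85°): θ ← 40° +85° = 125°
rotate_crank_by(+64°): θ ← 125° +64° = 189°
rotate_crank_by(+43°): θ ← 189° +43° = 232°
rotate_crank_by(+89°): θ ← 232° +89° = 321°
rotate_crank_by(+58°): θ ← 321° +58° = 379°
rotate_crank_by(+13°): θ ← 379° +13° = 392°
crank pin P = (r cos θ, r sin θ) = (33.073876, 20.666851)
h = r sin θ − e = 20.666851 − 6 = 14.666851
sin φ = h / L = 14.666851 / 211 = 0.06951114
φ = arcsin(0.06951114) = 3.985909°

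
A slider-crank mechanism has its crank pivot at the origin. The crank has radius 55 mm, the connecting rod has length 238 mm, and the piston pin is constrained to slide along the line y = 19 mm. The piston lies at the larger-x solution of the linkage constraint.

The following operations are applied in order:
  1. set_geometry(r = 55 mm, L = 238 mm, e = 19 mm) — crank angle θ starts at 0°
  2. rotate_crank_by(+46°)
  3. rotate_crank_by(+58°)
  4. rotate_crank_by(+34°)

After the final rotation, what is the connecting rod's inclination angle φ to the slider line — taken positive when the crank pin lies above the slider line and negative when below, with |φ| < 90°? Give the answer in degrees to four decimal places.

4.2897

set_geometry: r = 55 mm, L = 238 mm, e = 19 mm; θ ← 0°
rotate_crank_by(+46°): θ ← 0° +46° = 46°
rotate_crank_by(+58°): θ ← 46° +58° = 104°
rotate_crank_by(+34°): θ ← 104° +34° = 138°
crank pin P = (r cos θ, r sin θ) = (-40.872965, 36.802183)
h = r sin θ − e = 36.802183 − 19 = 17.802183
sin φ = h / L = 17.802183 / 238 = 0.07479909
φ = arcsin(0.07479909) = 4.289679°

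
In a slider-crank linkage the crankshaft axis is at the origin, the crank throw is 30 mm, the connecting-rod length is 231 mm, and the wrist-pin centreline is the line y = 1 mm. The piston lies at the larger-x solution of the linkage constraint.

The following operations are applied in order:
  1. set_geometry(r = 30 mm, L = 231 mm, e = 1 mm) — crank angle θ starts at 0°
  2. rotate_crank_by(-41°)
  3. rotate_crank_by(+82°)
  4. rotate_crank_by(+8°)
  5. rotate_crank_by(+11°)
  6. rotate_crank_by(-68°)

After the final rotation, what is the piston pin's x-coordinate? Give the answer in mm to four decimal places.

set_geometry: r = 30 mm, L = 231 mm, e = 1 mm; θ ← 0°
rotate_crank_by(-41°): θ ← 0° -41° = -41°
rotate_crank_by(+82°): θ ← -41° +82° = 41°
rotate_crank_by(+8°): θ ← 41° +8° = 49°
rotate_crank_by(+11°): θ ← 49° +11° = 60°
rotate_crank_by(-68°): θ ← 60° -68° = -8°
crank pin P = (r cos θ, r sin θ) = (29.708042, -4.175193)
h = r sin θ − e = -4.175193 − 1 = -5.175193
x = r cos θ + √(L² − h²) = 29.708042 + √(53361.0 − 26.7826) = 29.708042 + 230.942022 = 260.650064

260.6501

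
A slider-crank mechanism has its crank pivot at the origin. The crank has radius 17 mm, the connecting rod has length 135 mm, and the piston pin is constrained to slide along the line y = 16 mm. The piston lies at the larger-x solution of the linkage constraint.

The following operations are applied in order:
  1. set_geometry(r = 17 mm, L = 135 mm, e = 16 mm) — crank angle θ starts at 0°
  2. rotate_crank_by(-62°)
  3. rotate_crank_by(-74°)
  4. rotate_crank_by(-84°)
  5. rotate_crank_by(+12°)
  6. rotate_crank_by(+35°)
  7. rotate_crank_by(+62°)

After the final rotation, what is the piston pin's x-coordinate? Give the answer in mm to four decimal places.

set_geometry: r = 17 mm, L = 135 mm, e = 16 mm; θ ← 0°
rotate_crank_by(-62°): θ ← 0° -62° = -62°
rotate_crank_by(-74°): θ ← -62° -74° = -136°
rotate_crank_by(-84°): θ ← -136° -84° = -220°
rotate_crank_by(+12°): θ ← -220° +12° = -208°
rotate_crank_by(+35°): θ ← -208° +35° = -173°
rotate_crank_by(+62°): θ ← -173° +62° = -111°
crank pin P = (r cos θ, r sin θ) = (-6.092255, -15.870867)
h = r sin θ − e = -15.870867 − 16 = -31.870867
x = r cos θ + √(L² − h²) = -6.092255 + √(18225.0 − 1015.7522) = -6.092255 + 131.184023 = 125.091768

125.0918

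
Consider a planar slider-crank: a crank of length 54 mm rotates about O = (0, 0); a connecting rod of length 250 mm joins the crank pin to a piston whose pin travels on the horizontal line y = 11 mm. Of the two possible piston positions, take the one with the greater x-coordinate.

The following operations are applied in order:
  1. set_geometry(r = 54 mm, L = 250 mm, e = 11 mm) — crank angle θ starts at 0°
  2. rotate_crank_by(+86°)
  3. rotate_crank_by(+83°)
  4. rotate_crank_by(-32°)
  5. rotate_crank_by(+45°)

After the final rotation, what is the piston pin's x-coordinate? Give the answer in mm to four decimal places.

set_geometry: r = 54 mm, L = 250 mm, e = 11 mm; θ ← 0°
rotate_crank_by(+86°): θ ← 0° +86° = 86°
rotate_crank_by(+83°): θ ← 86° +83° = 169°
rotate_crank_by(-32°): θ ← 169° -32° = 137°
rotate_crank_by(+45°): θ ← 137° +45° = 182°
crank pin P = (r cos θ, r sin θ) = (-53.967105, -1.884573)
h = r sin θ − e = -1.884573 − 11 = -12.884573
x = r cos θ + √(L² − h²) = -53.967105 + √(62500.0 − 166.0122) = -53.967105 + 249.667755 = 195.700650

195.7007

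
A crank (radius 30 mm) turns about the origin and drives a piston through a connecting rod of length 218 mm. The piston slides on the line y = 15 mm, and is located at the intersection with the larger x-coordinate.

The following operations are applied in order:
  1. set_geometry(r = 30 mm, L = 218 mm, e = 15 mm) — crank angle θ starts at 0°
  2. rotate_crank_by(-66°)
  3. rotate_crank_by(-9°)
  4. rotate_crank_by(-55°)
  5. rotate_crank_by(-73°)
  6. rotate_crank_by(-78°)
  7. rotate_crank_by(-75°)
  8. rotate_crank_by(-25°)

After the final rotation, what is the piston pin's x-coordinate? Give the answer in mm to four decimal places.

244.4812

set_geometry: r = 30 mm, L = 218 mm, e = 15 mm; θ ← 0°
rotate_crank_by(-66°): θ ← 0° -66° = -66°
rotate_crank_by(-9°): θ ← -66° -9° = -75°
rotate_crank_by(-55°): θ ← -75° -55° = -130°
rotate_crank_by(-73°): θ ← -130° -73° = -203°
rotate_crank_by(-78°): θ ← -203° -78° = -281°
rotate_crank_by(-75°): θ ← -281° -75° = -356°
rotate_crank_by(-25°): θ ← -356° -25° = -381°
crank pin P = (r cos θ, r sin θ) = (28.007413, -10.751038)
h = r sin θ − e = -10.751038 − 15 = -25.751038
x = r cos θ + √(L² − h²) = 28.007413 + √(47524.0 − 663.1160) = 28.007413 + 216.473749 = 244.481162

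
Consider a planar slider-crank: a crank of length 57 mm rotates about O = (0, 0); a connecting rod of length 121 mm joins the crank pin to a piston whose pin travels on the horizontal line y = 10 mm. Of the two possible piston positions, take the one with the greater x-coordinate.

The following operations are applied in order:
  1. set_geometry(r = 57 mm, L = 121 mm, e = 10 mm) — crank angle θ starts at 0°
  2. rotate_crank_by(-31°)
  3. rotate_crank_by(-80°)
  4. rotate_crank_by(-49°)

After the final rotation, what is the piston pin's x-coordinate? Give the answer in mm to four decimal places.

63.7876

set_geometry: r = 57 mm, L = 121 mm, e = 10 mm; θ ← 0°
rotate_crank_by(-31°): θ ← 0° -31° = -31°
rotate_crank_by(-80°): θ ← -31° -80° = -111°
rotate_crank_by(-49°): θ ← -111° -49° = -160°
crank pin P = (r cos θ, r sin θ) = (-53.562479, -19.495148)
h = r sin θ − e = -19.495148 − 10 = -29.495148
x = r cos θ + √(L² − h²) = -53.562479 + √(14641.0 − 869.9638) = -53.562479 + 117.350059 = 63.787579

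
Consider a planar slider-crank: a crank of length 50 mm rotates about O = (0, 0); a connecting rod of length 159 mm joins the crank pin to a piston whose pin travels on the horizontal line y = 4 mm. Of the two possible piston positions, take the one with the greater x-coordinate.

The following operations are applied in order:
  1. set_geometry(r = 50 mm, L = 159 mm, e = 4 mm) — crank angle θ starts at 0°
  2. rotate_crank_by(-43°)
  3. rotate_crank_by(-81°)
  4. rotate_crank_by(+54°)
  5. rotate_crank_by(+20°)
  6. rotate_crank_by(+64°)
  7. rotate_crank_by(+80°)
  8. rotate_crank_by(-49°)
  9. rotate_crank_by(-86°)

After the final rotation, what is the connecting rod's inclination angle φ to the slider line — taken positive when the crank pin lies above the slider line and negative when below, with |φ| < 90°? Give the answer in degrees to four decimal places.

set_geometry: r = 50 mm, L = 159 mm, e = 4 mm; θ ← 0°
rotate_crank_by(-43°): θ ← 0° -43° = -43°
rotate_crank_by(-81°): θ ← -43° -81° = -124°
rotate_crank_by(+54°): θ ← -124° +54° = -70°
rotate_crank_by(+20°): θ ← -70° +20° = -50°
rotate_crank_by(+64°): θ ← -50° +64° = 14°
rotate_crank_by(+80°): θ ← 14° +80° = 94°
rotate_crank_by(-49°): θ ← 94° -49° = 45°
rotate_crank_by(-86°): θ ← 45° -86° = -41°
crank pin P = (r cos θ, r sin θ) = (37.735479, -32.802951)
h = r sin θ − e = -32.802951 − 4 = -36.802951
sin φ = h / L = -36.802951 / 159 = -0.23146510
φ = arcsin(-0.23146510) = -13.383344°

-13.3833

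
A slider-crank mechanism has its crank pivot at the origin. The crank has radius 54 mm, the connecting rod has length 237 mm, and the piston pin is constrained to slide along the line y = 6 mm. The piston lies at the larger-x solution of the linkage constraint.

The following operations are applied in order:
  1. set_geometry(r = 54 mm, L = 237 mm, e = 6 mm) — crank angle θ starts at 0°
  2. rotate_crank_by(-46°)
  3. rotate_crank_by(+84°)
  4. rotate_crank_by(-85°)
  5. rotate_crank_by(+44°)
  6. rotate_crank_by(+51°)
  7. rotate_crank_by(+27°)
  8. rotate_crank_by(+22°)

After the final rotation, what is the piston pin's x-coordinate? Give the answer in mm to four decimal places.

225.5903

set_geometry: r = 54 mm, L = 237 mm, e = 6 mm; θ ← 0°
rotate_crank_by(-46°): θ ← 0° -46° = -46°
rotate_crank_by(+84°): θ ← -46° +84° = 38°
rotate_crank_by(-85°): θ ← 38° -85° = -47°
rotate_crank_by(+44°): θ ← -47° +44° = -3°
rotate_crank_by(+51°): θ ← -3° +51° = 48°
rotate_crank_by(+27°): θ ← 48° +27° = 75°
rotate_crank_by(+22°): θ ← 75° +22° = 97°
crank pin P = (r cos θ, r sin θ) = (-6.580945, 53.597492)
h = r sin θ − e = 53.597492 − 6 = 47.597492
x = r cos θ + √(L² − h²) = -6.580945 + √(56169.0 − 2265.5213) = -6.580945 + 232.171227 = 225.590283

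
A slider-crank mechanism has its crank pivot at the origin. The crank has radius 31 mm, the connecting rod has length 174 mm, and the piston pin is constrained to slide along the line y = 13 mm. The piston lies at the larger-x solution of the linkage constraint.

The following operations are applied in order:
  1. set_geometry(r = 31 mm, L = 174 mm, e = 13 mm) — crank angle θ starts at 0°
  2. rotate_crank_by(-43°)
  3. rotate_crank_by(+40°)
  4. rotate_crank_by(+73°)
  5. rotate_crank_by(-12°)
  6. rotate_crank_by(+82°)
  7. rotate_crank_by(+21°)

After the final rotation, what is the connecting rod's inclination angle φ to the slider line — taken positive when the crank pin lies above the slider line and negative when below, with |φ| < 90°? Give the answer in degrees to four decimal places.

set_geometry: r = 31 mm, L = 174 mm, e = 13 mm; θ ← 0°
rotate_crank_by(-43°): θ ← 0° -43° = -43°
rotate_crank_by(+40°): θ ← -43° +40° = -3°
rotate_crank_by(+73°): θ ← -3° +73° = 70°
rotate_crank_by(-12°): θ ← 70° -12° = 58°
rotate_crank_by(+82°): θ ← 58° +82° = 140°
rotate_crank_by(+21°): θ ← 140° +21° = 161°
crank pin P = (r cos θ, r sin θ) = (-29.311076, 10.092613)
h = r sin θ − e = 10.092613 − 13 = -2.907387
sin φ = h / L = -2.907387 / 174 = -0.01670912
φ = arcsin(-0.01670912) = -0.957407°

-0.9574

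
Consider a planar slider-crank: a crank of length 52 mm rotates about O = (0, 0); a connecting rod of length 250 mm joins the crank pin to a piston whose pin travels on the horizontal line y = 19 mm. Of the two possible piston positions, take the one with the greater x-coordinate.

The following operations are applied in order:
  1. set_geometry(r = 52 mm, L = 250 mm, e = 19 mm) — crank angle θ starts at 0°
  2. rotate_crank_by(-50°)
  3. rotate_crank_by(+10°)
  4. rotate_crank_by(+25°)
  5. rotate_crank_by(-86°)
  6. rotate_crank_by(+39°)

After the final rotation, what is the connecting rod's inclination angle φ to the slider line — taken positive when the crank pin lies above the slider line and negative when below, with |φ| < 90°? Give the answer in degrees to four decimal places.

set_geometry: r = 52 mm, L = 250 mm, e = 19 mm; θ ← 0°
rotate_crank_by(-50°): θ ← 0° -50° = -50°
rotate_crank_by(+10°): θ ← -50° +10° = -40°
rotate_crank_by(+25°): θ ← -40° +25° = -15°
rotate_crank_by(-86°): θ ← -15° -86° = -101°
rotate_crank_by(+39°): θ ← -101° +39° = -62°
crank pin P = (r cos θ, r sin θ) = (24.412521, -45.913275)
h = r sin θ − e = -45.913275 − 19 = -64.913275
sin φ = h / L = -64.913275 / 250 = -0.25965310
φ = arcsin(-0.25965310) = -15.049479°

-15.0495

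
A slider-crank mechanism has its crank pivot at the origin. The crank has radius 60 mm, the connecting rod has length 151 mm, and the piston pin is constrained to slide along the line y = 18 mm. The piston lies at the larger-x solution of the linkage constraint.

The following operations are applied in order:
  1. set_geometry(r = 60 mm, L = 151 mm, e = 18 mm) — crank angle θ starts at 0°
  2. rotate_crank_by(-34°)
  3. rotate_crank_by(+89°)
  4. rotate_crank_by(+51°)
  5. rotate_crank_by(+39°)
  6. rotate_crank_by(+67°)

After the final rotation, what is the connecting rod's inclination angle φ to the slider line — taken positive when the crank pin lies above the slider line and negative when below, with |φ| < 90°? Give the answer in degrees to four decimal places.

-19.2548

set_geometry: r = 60 mm, L = 151 mm, e = 18 mm; θ ← 0°
rotate_crank_by(-34°): θ ← 0° -34° = -34°
rotate_crank_by(+89°): θ ← -34° +89° = 55°
rotate_crank_by(+51°): θ ← 55° +51° = 106°
rotate_crank_by(+39°): θ ← 106° +39° = 145°
rotate_crank_by(+67°): θ ← 145° +67° = 212°
crank pin P = (r cos θ, r sin θ) = (-50.882886, -31.795156)
h = r sin θ − e = -31.795156 − 18 = -49.795156
sin φ = h / L = -49.795156 / 151 = -0.32976924
φ = arcsin(-0.32976924) = -19.254770°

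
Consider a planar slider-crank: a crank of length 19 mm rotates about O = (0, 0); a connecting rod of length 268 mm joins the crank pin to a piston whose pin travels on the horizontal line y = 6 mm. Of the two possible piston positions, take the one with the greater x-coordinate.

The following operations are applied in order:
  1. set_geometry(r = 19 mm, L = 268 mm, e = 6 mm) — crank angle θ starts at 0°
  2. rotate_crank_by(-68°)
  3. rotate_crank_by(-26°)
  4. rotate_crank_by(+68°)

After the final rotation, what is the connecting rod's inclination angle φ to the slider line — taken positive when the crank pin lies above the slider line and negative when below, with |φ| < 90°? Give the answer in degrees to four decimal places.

set_geometry: r = 19 mm, L = 268 mm, e = 6 mm; θ ← 0°
rotate_crank_by(-68°): θ ← 0° -68° = -68°
rotate_crank_by(-26°): θ ← -68° -26° = -94°
rotate_crank_by(+68°): θ ← -94° +68° = -26°
crank pin P = (r cos θ, r sin θ) = (17.077087, -8.329052)
h = r sin θ − e = -8.329052 − 6 = -14.329052
sin φ = h / L = -14.329052 / 268 = -0.05346661
φ = arcsin(-0.05346661) = -3.064873°

-3.0649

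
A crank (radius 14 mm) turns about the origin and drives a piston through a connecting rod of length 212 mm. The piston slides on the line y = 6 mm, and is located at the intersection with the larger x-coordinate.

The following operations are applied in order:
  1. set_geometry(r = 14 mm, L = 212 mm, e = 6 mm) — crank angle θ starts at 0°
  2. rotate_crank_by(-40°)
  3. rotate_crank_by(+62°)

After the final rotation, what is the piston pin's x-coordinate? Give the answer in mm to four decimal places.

224.9792

set_geometry: r = 14 mm, L = 212 mm, e = 6 mm; θ ← 0°
rotate_crank_by(-40°): θ ← 0° -40° = -40°
rotate_crank_by(+62°): θ ← -40° +62° = 22°
crank pin P = (r cos θ, r sin θ) = (12.980574, 5.244492)
h = r sin θ − e = 5.244492 − 6 = -0.755508
x = r cos θ + √(L² − h²) = 12.980574 + √(44944.0 − 0.5708) = 12.980574 + 211.998654 = 224.979228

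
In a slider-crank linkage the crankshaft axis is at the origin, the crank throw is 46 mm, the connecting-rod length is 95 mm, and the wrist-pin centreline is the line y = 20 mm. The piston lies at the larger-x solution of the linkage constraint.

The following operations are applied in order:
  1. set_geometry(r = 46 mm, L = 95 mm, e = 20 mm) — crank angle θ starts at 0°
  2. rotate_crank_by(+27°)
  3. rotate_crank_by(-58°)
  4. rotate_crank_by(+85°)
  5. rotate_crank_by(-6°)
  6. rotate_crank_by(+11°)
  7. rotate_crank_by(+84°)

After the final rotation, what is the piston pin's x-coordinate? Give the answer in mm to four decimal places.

set_geometry: r = 46 mm, L = 95 mm, e = 20 mm; θ ← 0°
rotate_crank_by(+27°): θ ← 0° +27° = 27°
rotate_crank_by(-58°): θ ← 27° -58° = -31°
rotate_crank_by(+85°): θ ← -31° +85° = 54°
rotate_crank_by(-6°): θ ← 54° -6° = 48°
rotate_crank_by(+11°): θ ← 48° +11° = 59°
rotate_crank_by(+84°): θ ← 59° +84° = 143°
crank pin P = (r cos θ, r sin θ) = (-36.737233, 27.683491)
h = r sin θ − e = 27.683491 − 20 = 7.683491
x = r cos θ + √(L² − h²) = -36.737233 + √(9025.0 − 59.0360) = -36.737233 + 94.688774 = 57.951541

57.9515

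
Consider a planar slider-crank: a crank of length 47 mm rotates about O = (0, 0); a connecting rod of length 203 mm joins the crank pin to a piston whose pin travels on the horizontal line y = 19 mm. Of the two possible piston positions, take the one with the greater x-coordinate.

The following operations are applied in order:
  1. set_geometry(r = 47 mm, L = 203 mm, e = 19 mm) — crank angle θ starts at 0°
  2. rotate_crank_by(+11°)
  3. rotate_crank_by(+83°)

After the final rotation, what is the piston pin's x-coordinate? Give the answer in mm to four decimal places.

197.7970

set_geometry: r = 47 mm, L = 203 mm, e = 19 mm; θ ← 0°
rotate_crank_by(+11°): θ ← 0° +11° = 11°
rotate_crank_by(+83°): θ ← 11° +83° = 94°
crank pin P = (r cos θ, r sin θ) = (-3.278554, 46.885510)
h = r sin θ − e = 46.885510 − 19 = 27.885510
x = r cos θ + √(L² − h²) = -3.278554 + √(41209.0 − 777.6017) = -3.278554 + 201.075603 = 197.797049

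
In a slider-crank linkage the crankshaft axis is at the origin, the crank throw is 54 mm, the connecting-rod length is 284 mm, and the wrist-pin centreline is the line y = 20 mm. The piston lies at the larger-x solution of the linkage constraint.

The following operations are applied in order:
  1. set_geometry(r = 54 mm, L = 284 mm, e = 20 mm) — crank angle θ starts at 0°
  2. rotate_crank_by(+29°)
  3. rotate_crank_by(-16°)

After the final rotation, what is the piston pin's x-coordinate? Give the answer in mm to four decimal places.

set_geometry: r = 54 mm, L = 284 mm, e = 20 mm; θ ← 0°
rotate_crank_by(+29°): θ ← 0° +29° = 29°
rotate_crank_by(-16°): θ ← 29° -16° = 13°
crank pin P = (r cos θ, r sin θ) = (52.615983, 12.147357)
h = r sin θ − e = 12.147357 − 20 = -7.852643
x = r cos θ + √(L² − h²) = 52.615983 + √(80656.0 − 61.6640) = 52.615983 + 283.891416 = 336.507399

336.5074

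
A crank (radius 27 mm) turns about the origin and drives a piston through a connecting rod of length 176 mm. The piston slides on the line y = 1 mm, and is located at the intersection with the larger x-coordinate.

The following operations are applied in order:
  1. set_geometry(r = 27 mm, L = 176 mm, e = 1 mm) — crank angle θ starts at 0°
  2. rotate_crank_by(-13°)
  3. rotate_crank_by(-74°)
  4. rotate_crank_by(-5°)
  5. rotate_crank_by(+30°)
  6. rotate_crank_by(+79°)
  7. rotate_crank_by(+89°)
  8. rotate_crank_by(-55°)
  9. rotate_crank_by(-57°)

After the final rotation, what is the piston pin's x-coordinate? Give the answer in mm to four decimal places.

set_geometry: r = 27 mm, L = 176 mm, e = 1 mm; θ ← 0°
rotate_crank_by(-13°): θ ← 0° -13° = -13°
rotate_crank_by(-74°): θ ← -13° -74° = -87°
rotate_crank_by(-5°): θ ← -87° -5° = -92°
rotate_crank_by(+30°): θ ← -92° +30° = -62°
rotate_crank_by(+79°): θ ← -62° +79° = 17°
rotate_crank_by(+89°): θ ← 17° +89° = 106°
rotate_crank_by(-55°): θ ← 106° -55° = 51°
rotate_crank_by(-57°): θ ← 51° -57° = -6°
crank pin P = (r cos θ, r sin θ) = (26.852091, -2.822269)
h = r sin θ − e = -2.822269 − 1 = -3.822269
x = r cos θ + √(L² − h²) = 26.852091 + √(30976.0 − 14.6097) = 26.852091 + 175.958490 = 202.810581

202.8106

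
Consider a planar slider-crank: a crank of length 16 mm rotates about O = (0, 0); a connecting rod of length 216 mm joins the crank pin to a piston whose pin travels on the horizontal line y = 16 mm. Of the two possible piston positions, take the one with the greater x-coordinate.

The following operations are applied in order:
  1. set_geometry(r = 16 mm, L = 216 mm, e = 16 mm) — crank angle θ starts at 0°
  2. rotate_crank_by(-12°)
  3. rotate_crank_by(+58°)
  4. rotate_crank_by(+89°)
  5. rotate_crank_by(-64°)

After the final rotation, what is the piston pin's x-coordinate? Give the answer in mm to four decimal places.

set_geometry: r = 16 mm, L = 216 mm, e = 16 mm; θ ← 0°
rotate_crank_by(-12°): θ ← 0° -12° = -12°
rotate_crank_by(+58°): θ ← -12° +58° = 46°
rotate_crank_by(+89°): θ ← 46° +89° = 135°
rotate_crank_by(-64°): θ ← 135° -64° = 71°
crank pin P = (r cos θ, r sin θ) = (5.209090, 15.128297)
h = r sin θ − e = 15.128297 − 16 = -0.871703
x = r cos θ + √(L² − h²) = 5.209090 + √(46656.0 − 0.7599) = 5.209090 + 215.998241 = 221.207332

221.2073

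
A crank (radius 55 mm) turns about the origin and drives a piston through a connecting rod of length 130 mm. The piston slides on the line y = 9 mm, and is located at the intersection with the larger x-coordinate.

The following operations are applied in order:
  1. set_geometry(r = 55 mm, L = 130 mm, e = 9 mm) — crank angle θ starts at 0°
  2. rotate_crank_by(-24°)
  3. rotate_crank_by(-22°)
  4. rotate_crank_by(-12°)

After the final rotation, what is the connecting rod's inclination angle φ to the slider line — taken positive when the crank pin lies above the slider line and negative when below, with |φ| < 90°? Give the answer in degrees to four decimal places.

set_geometry: r = 55 mm, L = 130 mm, e = 9 mm; θ ← 0°
rotate_crank_by(-24°): θ ← 0° -24° = -24°
rotate_crank_by(-22°): θ ← -24° -22° = -46°
rotate_crank_by(-12°): θ ← -46° -12° = -58°
crank pin P = (r cos θ, r sin θ) = (29.145560, -46.642645)
h = r sin θ − e = -46.642645 − 9 = -55.642645
sin φ = h / L = -55.642645 / 130 = -0.42802035
φ = arcsin(-0.42802035) = -25.341992°

-25.3420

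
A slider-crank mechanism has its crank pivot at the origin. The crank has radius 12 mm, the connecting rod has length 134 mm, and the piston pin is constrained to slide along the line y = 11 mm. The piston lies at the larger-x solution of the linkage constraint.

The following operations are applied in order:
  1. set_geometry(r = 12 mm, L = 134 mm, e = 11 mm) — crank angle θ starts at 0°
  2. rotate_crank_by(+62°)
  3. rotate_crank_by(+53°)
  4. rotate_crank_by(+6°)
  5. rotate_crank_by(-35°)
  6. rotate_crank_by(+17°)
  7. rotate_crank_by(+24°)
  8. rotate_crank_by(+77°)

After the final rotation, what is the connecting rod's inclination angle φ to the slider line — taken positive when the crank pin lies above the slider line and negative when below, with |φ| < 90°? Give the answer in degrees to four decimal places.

-6.8063

set_geometry: r = 12 mm, L = 134 mm, e = 11 mm; θ ← 0°
rotate_crank_by(+62°): θ ← 0° +62° = 62°
rotate_crank_by(+53°): θ ← 62° +53° = 115°
rotate_crank_by(+6°): θ ← 115° +6° = 121°
rotate_crank_by(-35°): θ ← 121° -35° = 86°
rotate_crank_by(+17°): θ ← 86° +17° = 103°
rotate_crank_by(+24°): θ ← 103° +24° = 127°
rotate_crank_by(+77°): θ ← 127° +77° = 204°
crank pin P = (r cos θ, r sin θ) = (-10.962545, -4.880840)
h = r sin θ − e = -4.880840 − 11 = -15.880840
sin φ = h / L = -15.880840 / 134 = -0.11851373
φ = arcsin(-0.11851373) = -6.806333°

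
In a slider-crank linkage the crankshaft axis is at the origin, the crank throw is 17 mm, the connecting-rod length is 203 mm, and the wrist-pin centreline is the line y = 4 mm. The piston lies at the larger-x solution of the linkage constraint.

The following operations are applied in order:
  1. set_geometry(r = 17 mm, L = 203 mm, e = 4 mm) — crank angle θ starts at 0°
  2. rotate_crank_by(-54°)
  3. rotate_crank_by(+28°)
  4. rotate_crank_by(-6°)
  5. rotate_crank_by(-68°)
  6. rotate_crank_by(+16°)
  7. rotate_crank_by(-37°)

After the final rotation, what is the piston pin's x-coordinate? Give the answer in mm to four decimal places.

193.3930

set_geometry: r = 17 mm, L = 203 mm, e = 4 mm; θ ← 0°
rotate_crank_by(-54°): θ ← 0° -54° = -54°
rotate_crank_by(+28°): θ ← -54° +28° = -26°
rotate_crank_by(-6°): θ ← -26° -6° = -32°
rotate_crank_by(-68°): θ ← -32° -68° = -100°
rotate_crank_by(+16°): θ ← -100° +16° = -84°
rotate_crank_by(-37°): θ ← -84° -37° = -121°
crank pin P = (r cos θ, r sin θ) = (-8.755647, -14.571844)
h = r sin θ − e = -14.571844 − 4 = -18.571844
x = r cos θ + √(L² − h²) = -8.755647 + √(41209.0 − 344.9134) = -8.755647 + 202.148675 = 193.393027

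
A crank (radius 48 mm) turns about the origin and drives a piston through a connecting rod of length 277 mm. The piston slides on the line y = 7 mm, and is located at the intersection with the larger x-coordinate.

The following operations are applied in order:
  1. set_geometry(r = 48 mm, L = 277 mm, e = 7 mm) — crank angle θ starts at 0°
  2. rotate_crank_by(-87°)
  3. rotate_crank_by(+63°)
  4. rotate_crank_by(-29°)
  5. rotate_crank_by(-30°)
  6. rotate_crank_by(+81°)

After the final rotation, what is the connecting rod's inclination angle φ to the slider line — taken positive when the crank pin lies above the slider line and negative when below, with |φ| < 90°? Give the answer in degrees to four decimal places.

-1.7947

set_geometry: r = 48 mm, L = 277 mm, e = 7 mm; θ ← 0°
rotate_crank_by(-87°): θ ← 0° -87° = -87°
rotate_crank_by(+63°): θ ← -87° +63° = -24°
rotate_crank_by(-29°): θ ← -24° -29° = -53°
rotate_crank_by(-30°): θ ← -53° -30° = -83°
rotate_crank_by(+81°): θ ← -83° +81° = -2°
crank pin P = (r cos θ, r sin θ) = (47.970760, -1.675176)
h = r sin θ − e = -1.675176 − 7 = -8.675176
sin φ = h / L = -8.675176 / 277 = -0.03131832
φ = arcsin(-0.03131832) = -1.794701°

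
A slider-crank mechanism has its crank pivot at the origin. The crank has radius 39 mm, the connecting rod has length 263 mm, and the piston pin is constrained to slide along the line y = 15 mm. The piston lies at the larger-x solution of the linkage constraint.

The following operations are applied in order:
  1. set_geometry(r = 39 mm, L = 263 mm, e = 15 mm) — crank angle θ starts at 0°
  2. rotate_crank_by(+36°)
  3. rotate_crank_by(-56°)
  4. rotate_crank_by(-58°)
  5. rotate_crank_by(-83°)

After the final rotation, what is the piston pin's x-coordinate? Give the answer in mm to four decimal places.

set_geometry: r = 39 mm, L = 263 mm, e = 15 mm; θ ← 0°
rotate_crank_by(+36°): θ ← 0° +36° = 36°
rotate_crank_by(-56°): θ ← 36° -56° = -20°
rotate_crank_by(-58°): θ ← -20° -58° = -78°
rotate_crank_by(-83°): θ ← -78° -83° = -161°
crank pin P = (r cos θ, r sin θ) = (-36.875224, -12.697158)
h = r sin θ − e = -12.697158 − 15 = -27.697158
x = r cos θ + √(L² − h²) = -36.875224 + √(69169.0 − 767.1326) = -36.875224 + 261.537507 = 224.662282

224.6623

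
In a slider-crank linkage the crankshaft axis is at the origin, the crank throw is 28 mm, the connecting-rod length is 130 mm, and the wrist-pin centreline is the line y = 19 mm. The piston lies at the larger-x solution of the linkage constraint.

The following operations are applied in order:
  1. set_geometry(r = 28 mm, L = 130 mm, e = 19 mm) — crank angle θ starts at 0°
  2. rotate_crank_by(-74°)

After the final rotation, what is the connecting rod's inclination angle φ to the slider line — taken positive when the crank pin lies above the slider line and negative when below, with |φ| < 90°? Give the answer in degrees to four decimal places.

-20.6828

set_geometry: r = 28 mm, L = 130 mm, e = 19 mm; θ ← 0°
rotate_crank_by(-74°): θ ← 0° -74° = -74°
crank pin P = (r cos θ, r sin θ) = (7.717846, -26.915327)
h = r sin θ − e = -26.915327 − 19 = -45.915327
sin φ = h / L = -45.915327 / 130 = -0.35319483
φ = arcsin(-0.35319483) = -20.682850°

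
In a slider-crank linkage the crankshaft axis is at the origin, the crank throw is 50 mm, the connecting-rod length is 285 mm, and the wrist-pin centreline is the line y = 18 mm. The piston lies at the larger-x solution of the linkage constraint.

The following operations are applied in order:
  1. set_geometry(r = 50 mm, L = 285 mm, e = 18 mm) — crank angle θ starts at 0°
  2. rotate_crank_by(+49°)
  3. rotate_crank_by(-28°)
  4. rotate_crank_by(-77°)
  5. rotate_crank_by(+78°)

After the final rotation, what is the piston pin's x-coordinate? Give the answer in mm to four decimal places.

331.3583

set_geometry: r = 50 mm, L = 285 mm, e = 18 mm; θ ← 0°
rotate_crank_by(+49°): θ ← 0° +49° = 49°
rotate_crank_by(-28°): θ ← 49° -28° = 21°
rotate_crank_by(-77°): θ ← 21° -77° = -56°
rotate_crank_by(+78°): θ ← -56° +78° = 22°
crank pin P = (r cos θ, r sin θ) = (46.359193, 18.730330)
h = r sin θ − e = 18.730330 − 18 = 0.730330
x = r cos θ + √(L² − h²) = 46.359193 + √(81225.0 − 0.5334) = 46.359193 + 284.999064 = 331.358257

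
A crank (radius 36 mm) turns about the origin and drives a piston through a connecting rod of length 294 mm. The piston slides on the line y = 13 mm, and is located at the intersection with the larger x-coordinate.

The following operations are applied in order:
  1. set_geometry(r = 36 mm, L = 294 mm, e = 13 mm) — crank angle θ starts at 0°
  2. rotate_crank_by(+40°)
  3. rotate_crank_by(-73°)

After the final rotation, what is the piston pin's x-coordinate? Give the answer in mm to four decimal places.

set_geometry: r = 36 mm, L = 294 mm, e = 13 mm; θ ← 0°
rotate_crank_by(+40°): θ ← 0° +40° = 40°
rotate_crank_by(-73°): θ ← 40° -73° = -33°
crank pin P = (r cos θ, r sin θ) = (30.192140, -19.607005)
h = r sin θ − e = -19.607005 − 13 = -32.607005
x = r cos θ + √(L² − h²) = 30.192140 + √(86436.0 − 1063.2168) = 30.192140 + 292.186213 = 322.378354

322.3784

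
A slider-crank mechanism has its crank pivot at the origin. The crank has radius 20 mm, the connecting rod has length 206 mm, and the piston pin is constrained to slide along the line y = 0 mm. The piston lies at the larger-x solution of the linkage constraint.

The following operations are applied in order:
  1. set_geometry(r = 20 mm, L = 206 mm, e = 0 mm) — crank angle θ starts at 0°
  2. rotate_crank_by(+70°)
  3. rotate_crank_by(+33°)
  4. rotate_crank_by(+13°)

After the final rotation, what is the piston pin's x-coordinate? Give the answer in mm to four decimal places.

set_geometry: r = 20 mm, L = 206 mm, e = 0 mm; θ ← 0°
rotate_crank_by(+70°): θ ← 0° +70° = 70°
rotate_crank_by(+33°): θ ← 70° +33° = 103°
rotate_crank_by(+13°): θ ← 103° +13° = 116°
crank pin P = (r cos θ, r sin θ) = (-8.767423, 17.975881)
h = r sin θ − e = 17.975881 − 0 = 17.975881
x = r cos θ + √(L² − h²) = -8.767423 + √(42436.0 − 323.1323) = -8.767423 + 205.214200 = 196.446777

196.4468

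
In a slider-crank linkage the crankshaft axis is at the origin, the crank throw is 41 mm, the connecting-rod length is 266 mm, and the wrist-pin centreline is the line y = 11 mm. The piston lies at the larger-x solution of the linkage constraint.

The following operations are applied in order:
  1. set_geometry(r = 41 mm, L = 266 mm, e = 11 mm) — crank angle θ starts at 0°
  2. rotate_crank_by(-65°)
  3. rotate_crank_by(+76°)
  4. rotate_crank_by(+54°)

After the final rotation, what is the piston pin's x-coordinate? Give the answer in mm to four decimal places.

282.0380

set_geometry: r = 41 mm, L = 266 mm, e = 11 mm; θ ← 0°
rotate_crank_by(-65°): θ ← 0° -65° = -65°
rotate_crank_by(+76°): θ ← -65° +76° = 11°
rotate_crank_by(+54°): θ ← 11° +54° = 65°
crank pin P = (r cos θ, r sin θ) = (17.327349, 37.158619)
h = r sin θ − e = 37.158619 − 11 = 26.158619
x = r cos θ + √(L² − h²) = 17.327349 + √(70756.0 − 684.2734) = 17.327349 + 264.710647 = 282.037996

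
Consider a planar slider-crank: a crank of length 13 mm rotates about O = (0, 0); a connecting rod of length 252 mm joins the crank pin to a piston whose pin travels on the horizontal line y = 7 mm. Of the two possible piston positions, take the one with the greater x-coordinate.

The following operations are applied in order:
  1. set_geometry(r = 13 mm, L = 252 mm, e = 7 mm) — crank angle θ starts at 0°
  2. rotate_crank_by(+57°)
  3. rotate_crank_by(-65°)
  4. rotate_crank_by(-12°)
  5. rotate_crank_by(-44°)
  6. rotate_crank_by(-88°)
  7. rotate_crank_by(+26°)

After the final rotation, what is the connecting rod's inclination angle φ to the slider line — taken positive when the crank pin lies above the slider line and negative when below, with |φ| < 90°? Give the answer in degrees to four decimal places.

set_geometry: r = 13 mm, L = 252 mm, e = 7 mm; θ ← 0°
rotate_crank_by(+57°): θ ← 0° +57° = 57°
rotate_crank_by(-65°): θ ← 57° -65° = -8°
rotate_crank_by(-12°): θ ← -8° -12° = -20°
rotate_crank_by(-44°): θ ← -20° -44° = -64°
rotate_crank_by(-88°): θ ← -64° -88° = -152°
rotate_crank_by(+26°): θ ← -152° +26° = -126°
crank pin P = (r cos θ, r sin θ) = (-7.641208, -10.517221)
h = r sin θ − e = -10.517221 − 7 = -17.517221
sin φ = h / L = -17.517221 / 252 = -0.06951278
φ = arcsin(-0.06951278) = -3.986003°

-3.9860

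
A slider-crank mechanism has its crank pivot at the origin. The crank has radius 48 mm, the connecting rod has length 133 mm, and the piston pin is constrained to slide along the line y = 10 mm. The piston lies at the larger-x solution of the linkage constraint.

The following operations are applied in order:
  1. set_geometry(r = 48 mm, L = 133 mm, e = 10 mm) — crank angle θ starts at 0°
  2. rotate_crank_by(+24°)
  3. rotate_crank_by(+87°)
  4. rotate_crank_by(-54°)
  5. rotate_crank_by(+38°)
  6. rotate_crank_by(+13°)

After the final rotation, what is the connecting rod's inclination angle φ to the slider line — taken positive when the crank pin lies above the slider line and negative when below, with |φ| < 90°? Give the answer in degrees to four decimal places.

set_geometry: r = 48 mm, L = 133 mm, e = 10 mm; θ ← 0°
rotate_crank_by(+24°): θ ← 0° +24° = 24°
rotate_crank_by(+87°): θ ← 24° +87° = 111°
rotate_crank_by(-54°): θ ← 111° -54° = 57°
rotate_crank_by(+38°): θ ← 57° +38° = 95°
rotate_crank_by(+13°): θ ← 95° +13° = 108°
crank pin P = (r cos θ, r sin θ) = (-14.832816, 45.650713)
h = r sin θ − e = 45.650713 − 10 = 35.650713
sin φ = h / L = 35.650713 / 133 = 0.26805047
φ = arcsin(0.26805047) = 15.548291°

15.5483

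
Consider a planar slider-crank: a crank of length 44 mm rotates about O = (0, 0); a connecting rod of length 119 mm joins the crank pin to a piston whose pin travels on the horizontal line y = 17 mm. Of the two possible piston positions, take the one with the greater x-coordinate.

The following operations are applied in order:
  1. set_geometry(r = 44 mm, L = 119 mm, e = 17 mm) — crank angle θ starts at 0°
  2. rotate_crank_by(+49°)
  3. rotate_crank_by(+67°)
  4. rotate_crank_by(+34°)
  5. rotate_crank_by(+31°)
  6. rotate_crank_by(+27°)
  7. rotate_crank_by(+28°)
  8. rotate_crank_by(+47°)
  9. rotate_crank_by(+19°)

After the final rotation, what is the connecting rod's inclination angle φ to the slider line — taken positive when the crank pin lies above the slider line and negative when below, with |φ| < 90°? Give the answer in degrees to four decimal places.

set_geometry: r = 44 mm, L = 119 mm, e = 17 mm; θ ← 0°
rotate_crank_by(+49°): θ ← 0° +49° = 49°
rotate_crank_by(+67°): θ ← 49° +67° = 116°
rotate_crank_by(+34°): θ ← 116° +34° = 150°
rotate_crank_by(+31°): θ ← 150° +31° = 181°
rotate_crank_by(+27°): θ ← 181° +27° = 208°
rotate_crank_by(+28°): θ ← 208° +28° = 236°
rotate_crank_by(+47°): θ ← 236° +47° = 283°
rotate_crank_by(+19°): θ ← 283° +19° = 302°
crank pin P = (r cos θ, r sin θ) = (23.316448, -37.314116)
h = r sin θ − e = -37.314116 − 17 = -54.314116
sin φ = h / L = -54.314116 / 119 = -0.45642114
φ = arcsin(-0.45642114) = -27.156411°

-27.1564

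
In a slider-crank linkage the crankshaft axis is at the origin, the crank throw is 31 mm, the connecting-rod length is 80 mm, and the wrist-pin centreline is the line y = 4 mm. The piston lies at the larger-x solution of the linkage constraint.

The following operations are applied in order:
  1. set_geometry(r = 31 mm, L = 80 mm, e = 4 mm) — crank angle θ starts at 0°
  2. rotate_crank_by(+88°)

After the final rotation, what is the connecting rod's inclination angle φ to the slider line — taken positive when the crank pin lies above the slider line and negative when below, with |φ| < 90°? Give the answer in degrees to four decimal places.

19.7103

set_geometry: r = 31 mm, L = 80 mm, e = 4 mm; θ ← 0°
rotate_crank_by(+88°): θ ← 0° +88° = 88°
crank pin P = (r cos θ, r sin θ) = (1.081884, 30.981116)
h = r sin θ − e = 30.981116 − 4 = 26.981116
sin φ = h / L = 26.981116 / 80 = 0.33726395
φ = arcsin(0.33726395) = 19.710266°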